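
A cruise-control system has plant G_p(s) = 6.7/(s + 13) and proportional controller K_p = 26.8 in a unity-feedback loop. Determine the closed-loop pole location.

s = -192.6

Closed-loop transfer function: T(s) = K_p·G_p(s)/(1 + K_p·G_p(s)) = 179.6/(s + 13 + 179.6) = 179.6/(s + 192.6).
The closed-loop pole is at s = −192.6.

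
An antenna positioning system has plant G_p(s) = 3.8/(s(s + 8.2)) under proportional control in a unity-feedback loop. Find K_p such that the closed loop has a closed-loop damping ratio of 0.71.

Closed-loop characteristic equation: s² + 8.2s + K_p·3.8 = 0.
So ω_n = √(3.8K_p) and 2ζω_n = 8.2, giving ζ = 8.2/(2√(3.8K_p)).
Setting ζ = 0.71: √(3.8K_p) = 8.2/(2·0.71) = 5.775, so K_p = 33.35/3.8 = 8.78.

K_p = 8.78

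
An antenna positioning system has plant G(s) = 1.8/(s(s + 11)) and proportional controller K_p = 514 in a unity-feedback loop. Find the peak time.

T_p = 0.105 s

Closed-loop characteristic equation: s² + 11s + 925.2 = 0, so ω_n = 30.42 rad/s and ζ = 11/(2·30.42) = 0.1808.
Damped frequency ω_d = ω_n√(1−ζ²) = 29.92 rad/s, so peak time T_p = π/ω_d = 0.105 s.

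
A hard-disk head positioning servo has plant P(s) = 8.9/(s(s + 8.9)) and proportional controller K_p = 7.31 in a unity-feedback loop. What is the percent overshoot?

The closed-loop denominator s² + 8.9s + 65.06 gives ω_n = √65.06 = 8.066 and ζ = 8.9/(2ω_n) = 0.5517.
%OS = 100·exp(−πζ/√(1−ζ²)) = 100·exp(−π·0.5517/√0.6956) = 12.5%.

12.5%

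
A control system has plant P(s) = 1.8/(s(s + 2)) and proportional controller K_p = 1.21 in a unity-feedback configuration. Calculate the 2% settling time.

T_s ≈ 4 s

The closed-loop denominator s² + 2s + 2.178 gives ω_n = √2.178 = 1.476 and ζ = 2/(2ω_n) = 0.6776.
2% settling time T_s ≈ 4/(ζω_n) = 4/1 = 4 s.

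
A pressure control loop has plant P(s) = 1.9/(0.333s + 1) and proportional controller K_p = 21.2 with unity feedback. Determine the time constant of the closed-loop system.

Closed loop: T(s) = K_p·P/(1+K_p·P) = 40.28/(0.333s + 1 + 40.28), with pole at s = −(1 + 40.28)/0.333 = −124.
Closed-loop time constant τ = 1/124 = 0.00807 s.

τ = 0.00807 s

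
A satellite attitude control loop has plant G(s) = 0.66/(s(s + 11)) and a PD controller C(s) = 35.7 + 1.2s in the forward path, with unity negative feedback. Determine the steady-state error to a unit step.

The open loop C(s)G(s) has a pole at the origin (type 1), so the static position error constant is infinite and e_ss = 1/(1+∞) = 0.

0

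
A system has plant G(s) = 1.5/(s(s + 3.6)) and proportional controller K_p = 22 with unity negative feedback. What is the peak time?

From 1 + K_pG(s) = 0: s² + 3.6s + 33 = 0 ⇒ ω_n = 5.745, ζ = 0.3133.
Damped frequency ω_d = ω_n√(1−ζ²) = 5.455 rad/s, so peak time T_p = π/ω_d = 0.576 s.

T_p = 0.576 s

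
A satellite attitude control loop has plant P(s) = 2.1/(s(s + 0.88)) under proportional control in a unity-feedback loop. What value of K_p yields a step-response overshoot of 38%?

K_p = 1.06

From %OS = 100·exp(−πζ/√(1−ζ²)) = 38%, ζ = −ln(0.38)/√(π²+ln²(0.38)) = 0.2943.
Characteristic equation s² + 0.88s + 2.1K_p = 0 gives ζ = 0.88/(2√(2.1K_p)).
Setting ζ = 0.2943: √(2.1K_p) = 0.88/(2·0.2943) = 1.495, so K_p = 2.235/2.1 = 1.06.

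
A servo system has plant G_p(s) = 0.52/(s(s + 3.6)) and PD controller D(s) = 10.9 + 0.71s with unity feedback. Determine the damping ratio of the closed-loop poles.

Forward path: (10.9 + 0.71s)·0.52/(s(s+3.6)). The closed-loop characteristic equation is s² + (3.6 + 0.52·0.71)s + 0.52·10.9 = 0.
That is s² + 3.969s + 5.668 = 0, so ω_n = 2.381 rad/s and ζ = 3.969/(2·2.381) = 0.8336.

ζ = 0.834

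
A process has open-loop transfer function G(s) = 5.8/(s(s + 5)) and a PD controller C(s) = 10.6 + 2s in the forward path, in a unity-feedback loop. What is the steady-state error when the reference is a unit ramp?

The loop has one pole at the origin (type 1). Velocity error constant K_v = lim_{s→0} s·C(s)G(s) = 10.6·5.8/5 = 12.3.
Steady-state error to a unit ramp: e_ss = 1/K_v = 0.0813.

0.0813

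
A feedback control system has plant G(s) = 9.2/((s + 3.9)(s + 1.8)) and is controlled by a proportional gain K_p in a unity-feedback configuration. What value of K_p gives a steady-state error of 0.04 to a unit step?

K_p = 18.3

Steady-state error for a unit step on this type-0 loop is 1/(1 + K_p·G(0)).
G(0) = 1.311. Require 1/(1 + K_p·1.311) = 0.04, so 1 + 1.311·K_p = 25.
K_p = (25 − 1)/1.311 = 18.3.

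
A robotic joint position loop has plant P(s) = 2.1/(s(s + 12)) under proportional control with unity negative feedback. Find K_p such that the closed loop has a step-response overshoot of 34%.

K_p = 163

From %OS = 100·exp(−πζ/√(1−ζ²)) = 34%, ζ = −ln(0.34)/√(π²+ln²(0.34)) = 0.3248.
Characteristic equation s² + 12s + 2.1K_p = 0 gives ζ = 12/(2√(2.1K_p)).
Setting ζ = 0.3248: √(2.1K_p) = 12/(2·0.3248) = 18.47, so K_p = 341.3/2.1 = 163.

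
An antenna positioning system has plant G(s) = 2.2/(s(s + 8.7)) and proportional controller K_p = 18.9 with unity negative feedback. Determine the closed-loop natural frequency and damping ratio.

With unity feedback the closed-loop characteristic equation is s² + 8.7s + 18.9·2.2 = s² + 8.7s + 41.58 = 0.
So ω_n² = 41.58 ⇒ ω_n = 6.448 rad/s, and ζ = 8.7/(2ω_n) = 0.675.

ω_n = 6.45 rad/s, ζ = 0.675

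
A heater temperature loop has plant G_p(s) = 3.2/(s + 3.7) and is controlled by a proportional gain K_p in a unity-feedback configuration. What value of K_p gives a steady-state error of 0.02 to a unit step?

For a type-0 loop with proportional control, e_ss = 1/(1 + K_p·G_p(0)).
G_p(0) = 0.8649. Require 1/(1 + K_p·0.8649) = 0.02, so 1 + 0.8649·K_p = 50.
K_p = (50 − 1)/0.8649 = 56.7.

K_p = 56.7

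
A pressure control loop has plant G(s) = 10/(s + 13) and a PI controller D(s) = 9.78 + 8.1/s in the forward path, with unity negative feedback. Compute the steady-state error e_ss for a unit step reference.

0

The open loop D(s)G(s) has a pole at the origin (type 1), so the static position error constant is infinite and e_ss = 1/(1+∞) = 0.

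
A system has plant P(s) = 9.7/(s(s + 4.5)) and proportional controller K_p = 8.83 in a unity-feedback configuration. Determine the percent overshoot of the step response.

From 1 + K_pP(s) = 0: s² + 4.5s + 85.65 = 0 ⇒ ω_n = 9.255, ζ = 0.2431.
%OS = 100·exp(−πζ/√(1−ζ²)) = 100·exp(−π·0.2431/√0.9409) = 45.5%.

45.5%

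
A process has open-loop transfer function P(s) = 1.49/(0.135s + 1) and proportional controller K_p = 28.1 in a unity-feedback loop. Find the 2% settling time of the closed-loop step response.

T_s ≈ 0.0126 s

Closed loop: T(s) = K_p·P/(1+K_p·P) = 41.87/(0.135s + 1 + 41.87), with pole at s = −(1 + 41.87)/0.135 = −317.5.
τ = 1/317.5 = 0.003149 s, so 2% settling time ≈ 4τ = 0.0126 s.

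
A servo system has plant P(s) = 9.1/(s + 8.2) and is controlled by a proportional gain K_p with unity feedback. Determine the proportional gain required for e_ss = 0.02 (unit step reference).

The loop is type 0, so e_ss(step) = 1/(1 + K_pos) with K_pos = K_p·P(0).
P(0) = 1.11. Require 1/(1 + K_p·1.11) = 0.02, so 1 + 1.11·K_p = 50.
K_p = (50 − 1)/1.11 = 44.2.

K_p = 44.2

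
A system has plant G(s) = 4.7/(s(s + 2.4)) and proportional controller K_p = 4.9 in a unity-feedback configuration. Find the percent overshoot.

44.4%

Closed-loop characteristic equation: s² + 2.4s + 23.03 = 0, so ω_n = 4.799 rad/s and ζ = 2.4/(2·4.799) = 0.2501.
%OS = 100·exp(−πζ/√(1−ζ²)) = 100·exp(−π·0.2501/√0.9375) = 44.4%.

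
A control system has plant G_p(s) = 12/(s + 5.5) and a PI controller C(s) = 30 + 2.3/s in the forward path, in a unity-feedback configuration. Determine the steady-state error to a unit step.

0

The open loop C(s)G_p(s) has a pole at the origin (type 1), so the static position error constant is infinite and e_ss = 1/(1+∞) = 0.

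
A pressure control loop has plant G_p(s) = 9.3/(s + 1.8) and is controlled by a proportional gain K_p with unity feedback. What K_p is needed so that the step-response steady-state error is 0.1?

The loop is type 0, so e_ss(step) = 1/(1 + K_pos) with K_pos = K_p·G_p(0).
G_p(0) = 5.167. Require 1/(1 + K_p·5.167) = 0.1, so 1 + 5.167·K_p = 10.
K_p = (10 − 1)/5.167 = 1.74.

K_p = 1.74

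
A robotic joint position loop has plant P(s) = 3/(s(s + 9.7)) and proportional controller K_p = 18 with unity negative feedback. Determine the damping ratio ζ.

ζ = 0.66

The closed-loop denominator is s(s+9.7) + 18·3 = s² + 9.7s + 54.
So ω_n² = 54 ⇒ ω_n = 7.348 rad/s, and ζ = 9.7/(2ω_n) = 0.66.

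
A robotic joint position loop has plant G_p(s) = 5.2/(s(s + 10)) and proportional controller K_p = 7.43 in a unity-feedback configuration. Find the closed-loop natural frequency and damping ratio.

With unity feedback the closed-loop characteristic equation is s² + 10s + 7.43·5.2 = s² + 10s + 38.64 = 0.
Matching s² + 2ζω_n s + ω_n²: ω_n = √38.64 = 6.216 rad/s and 2ζω_n = 10, so ζ = 10/(2·6.216) = 0.804.

ω_n = 6.22 rad/s, ζ = 0.804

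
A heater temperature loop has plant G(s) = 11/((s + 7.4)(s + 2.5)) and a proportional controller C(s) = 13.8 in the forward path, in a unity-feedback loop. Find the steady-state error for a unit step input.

The loop is type 0. Static position error constant K_pos = C(0)·G(0) = 13.8·0.5946 = 8.205.
Steady-state error to a unit step: e_ss = 1/(1+K_pos) = 1/9.205 = 0.109.

0.109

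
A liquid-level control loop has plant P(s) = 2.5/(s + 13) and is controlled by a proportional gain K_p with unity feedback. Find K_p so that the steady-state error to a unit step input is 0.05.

The loop is type 0, so e_ss(step) = 1/(1 + K_pos) with K_pos = K_p·P(0).
P(0) = 0.1923. Require 1/(1 + K_p·0.1923) = 0.05, so 1 + 0.1923·K_p = 20.
K_p = (20 − 1)/0.1923 = 98.8.

K_p = 98.8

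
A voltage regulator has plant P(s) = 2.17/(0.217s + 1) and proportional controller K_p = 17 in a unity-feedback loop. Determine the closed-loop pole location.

s = -174.6

Closed loop: T(s) = K_p·P/(1+K_p·P) = 36.89/(0.217s + 1 + 36.89), with pole at s = −(1 + 36.89)/0.217 = −174.6.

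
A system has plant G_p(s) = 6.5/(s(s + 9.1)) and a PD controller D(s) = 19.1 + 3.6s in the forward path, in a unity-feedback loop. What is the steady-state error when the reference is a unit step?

0

The open loop D(s)G_p(s) has a pole at the origin (type 1), so the static position error constant is infinite and e_ss = 1/(1+∞) = 0.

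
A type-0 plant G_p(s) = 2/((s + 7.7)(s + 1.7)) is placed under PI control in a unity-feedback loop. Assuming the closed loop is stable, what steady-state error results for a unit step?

The PI controller's integrator makes the forward path type 1, so e_ss to a step is zero.

0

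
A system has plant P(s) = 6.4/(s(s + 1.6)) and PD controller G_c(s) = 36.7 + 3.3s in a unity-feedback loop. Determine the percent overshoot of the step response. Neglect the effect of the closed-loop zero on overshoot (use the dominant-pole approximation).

3.11%

Forward path: (36.7 + 3.3s)·6.4/(s(s+1.6)). The closed-loop characteristic equation is s² + (1.6 + 6.4·3.3)s + 6.4·36.7 = 0.
That is s² + 22.72s + 234.9 = 0, so ω_n = 15.33 rad/s and ζ = 22.72/(2·15.33) = 0.7412.
%OS = 100·exp(−πζ/√(1−ζ²)) = 3.11%.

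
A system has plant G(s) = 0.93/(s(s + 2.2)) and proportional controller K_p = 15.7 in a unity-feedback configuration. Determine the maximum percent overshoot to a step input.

The closed-loop denominator s² + 2.2s + 14.6 gives ω_n = √14.6 = 3.821 and ζ = 2.2/(2ω_n) = 0.2879.
%OS = 100·exp(−πζ/√(1−ζ²)) = 100·exp(−π·0.2879/√0.9171) = 38.9%.

38.9%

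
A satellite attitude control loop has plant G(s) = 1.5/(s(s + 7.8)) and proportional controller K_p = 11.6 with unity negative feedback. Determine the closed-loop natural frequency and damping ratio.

ω_n = 4.17 rad/s, ζ = 0.935

With unity feedback the closed-loop characteristic equation is s² + 7.8s + 11.6·1.5 = s² + 7.8s + 17.4 = 0.
So ω_n² = 17.4 ⇒ ω_n = 4.171 rad/s, and ζ = 7.8/(2ω_n) = 0.935.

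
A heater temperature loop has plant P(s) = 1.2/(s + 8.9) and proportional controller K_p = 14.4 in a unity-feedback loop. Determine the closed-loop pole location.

s = -26.18

Closed-loop transfer function: T(s) = K_p·P(s)/(1 + K_p·P(s)) = 17.28/(s + 8.9 + 17.28) = 17.28/(s + 26.18).
The closed-loop pole is at s = −26.18.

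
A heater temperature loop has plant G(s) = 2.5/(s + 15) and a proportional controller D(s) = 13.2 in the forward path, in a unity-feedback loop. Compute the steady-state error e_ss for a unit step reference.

The loop is type 0. Static position error constant K_pos = D(0)·G(0) = 13.2·0.1667 = 2.2.
Steady-state error to a unit step: e_ss = 1/(1+K_pos) = 1/3.2 = 0.312.

0.312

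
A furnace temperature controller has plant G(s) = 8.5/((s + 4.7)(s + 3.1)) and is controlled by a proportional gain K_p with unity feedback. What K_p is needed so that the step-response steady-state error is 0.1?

Steady-state error for a unit step on this type-0 loop is 1/(1 + K_p·G(0)).
G(0) = 0.5834. Require 1/(1 + K_p·0.5834) = 0.1, so 1 + 0.5834·K_p = 10.
K_p = (10 − 1)/0.5834 = 15.4.

K_p = 15.4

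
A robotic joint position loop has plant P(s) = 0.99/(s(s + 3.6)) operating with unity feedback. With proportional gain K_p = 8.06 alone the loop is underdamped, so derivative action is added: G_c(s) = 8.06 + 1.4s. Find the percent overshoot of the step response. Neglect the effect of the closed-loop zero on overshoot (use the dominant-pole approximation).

0.275%

Forward path: (8.06 + 1.4s)·0.99/(s(s+3.6)). The closed-loop characteristic equation is s² + (3.6 + 0.99·1.4)s + 0.99·8.06 = 0.
That is s² + 4.986s + 7.979 = 0, so ω_n = 2.825 rad/s and ζ = 4.986/(2·2.825) = 0.8825.
%OS = 100·exp(−πζ/√(1−ζ²)) = 0.275%.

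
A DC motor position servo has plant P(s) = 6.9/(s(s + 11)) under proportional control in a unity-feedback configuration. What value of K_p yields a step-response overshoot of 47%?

K_p = 80.3

From %OS = 100·exp(−πζ/√(1−ζ²)) = 47%, ζ = −ln(0.47)/√(π²+ln²(0.47)) = 0.2337.
Characteristic equation s² + 11s + 6.9K_p = 0 gives ζ = 11/(2√(6.9K_p)).
Setting ζ = 0.2337: √(6.9K_p) = 11/(2·0.2337) = 23.54, so K_p = 554/6.9 = 80.3.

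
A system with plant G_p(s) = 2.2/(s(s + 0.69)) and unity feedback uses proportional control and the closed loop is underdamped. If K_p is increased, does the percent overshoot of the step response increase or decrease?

increase

Characteristic equation s² + 0.69s + K_p·2.2 = 0: raising K_p raises ω_n while 2ζω_n = 0.69 is fixed, so ζ falls and overshoot grows.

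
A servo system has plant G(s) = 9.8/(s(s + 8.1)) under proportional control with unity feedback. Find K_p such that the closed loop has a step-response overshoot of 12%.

K_p = 5.35

From %OS = 100·exp(−πζ/√(1−ζ²)) = 12%, ζ = −ln(0.12)/√(π²+ln²(0.12)) = 0.5594.
Characteristic equation s² + 8.1s + 9.8K_p = 0 gives ζ = 8.1/(2√(9.8K_p)).
Setting ζ = 0.5594: √(9.8K_p) = 8.1/(2·0.5594) = 7.24, so K_p = 52.41/9.8 = 5.35.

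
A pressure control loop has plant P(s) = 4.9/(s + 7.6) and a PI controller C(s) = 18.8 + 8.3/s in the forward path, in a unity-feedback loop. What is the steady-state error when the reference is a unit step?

The open loop C(s)P(s) has a pole at the origin (type 1), so the static position error constant is infinite and e_ss = 1/(1+∞) = 0.

0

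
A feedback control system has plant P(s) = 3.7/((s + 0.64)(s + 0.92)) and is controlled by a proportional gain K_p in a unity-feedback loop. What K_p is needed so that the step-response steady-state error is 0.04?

The loop is type 0, so e_ss(step) = 1/(1 + K_pos) with K_pos = K_p·P(0).
P(0) = 6.284. Require 1/(1 + K_p·6.284) = 0.04, so 1 + 6.284·K_p = 25.
K_p = (25 − 1)/6.284 = 3.82.

K_p = 3.82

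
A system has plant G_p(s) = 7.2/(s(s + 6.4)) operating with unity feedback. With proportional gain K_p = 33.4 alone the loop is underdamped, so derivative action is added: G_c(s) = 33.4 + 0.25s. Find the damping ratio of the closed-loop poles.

Forward path: (33.4 + 0.25s)·7.2/(s(s+6.4)). The closed-loop characteristic equation is s² + (6.4 + 7.2·0.25)s + 7.2·33.4 = 0.
That is s² + 8.2s + 240.5 = 0, so ω_n = 15.51 rad/s and ζ = 8.2/(2·15.51) = 0.2644.

ζ = 0.264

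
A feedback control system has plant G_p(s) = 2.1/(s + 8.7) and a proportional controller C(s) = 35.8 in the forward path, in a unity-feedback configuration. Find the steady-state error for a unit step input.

0.104

The loop is type 0. Static position error constant K_pos = C(0)·G_p(0) = 35.8·0.2414 = 8.641.
Steady-state error to a unit step: e_ss = 1/(1+K_pos) = 1/9.641 = 0.104.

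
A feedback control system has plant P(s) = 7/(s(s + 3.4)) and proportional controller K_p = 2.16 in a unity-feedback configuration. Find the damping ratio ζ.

The closed-loop denominator is s(s+3.4) + 2.16·7 = s² + 3.4s + 15.12.
So ω_n² = 15.12 ⇒ ω_n = 3.888 rad/s, and ζ = 3.4/(2ω_n) = 0.437.

ζ = 0.437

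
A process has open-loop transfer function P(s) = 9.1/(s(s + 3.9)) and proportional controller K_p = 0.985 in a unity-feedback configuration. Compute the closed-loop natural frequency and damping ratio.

ω_n = 2.99 rad/s, ζ = 0.651

1 + K_p·P(s) = 0 gives s² + 3.9s + 8.963 = 0.
Matching s² + 2ζω_n s + ω_n²: ω_n = √8.963 = 2.994 rad/s and 2ζω_n = 3.9, so ζ = 3.9/(2·2.994) = 0.651.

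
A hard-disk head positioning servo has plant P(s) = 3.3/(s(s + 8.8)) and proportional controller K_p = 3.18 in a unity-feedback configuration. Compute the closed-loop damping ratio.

ζ = 1.36

1 + K_p·P(s) = 0 gives s² + 8.8s + 10.49 = 0.
So ω_n² = 10.49 ⇒ ω_n = 3.239 rad/s, and ζ = 8.8/(2ω_n) = 1.36.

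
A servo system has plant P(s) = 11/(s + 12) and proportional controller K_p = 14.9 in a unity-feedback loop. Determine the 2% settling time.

Closed-loop transfer function: T(s) = K_p·P(s)/(1 + K_p·P(s)) = 163.9/(s + 12 + 163.9) = 163.9/(s + 175.9).
Time constant τ = 1/175.9 = 0.005685 s, so the 2% settling time is about 4τ = 0.0227 s.

T_s ≈ 0.0227 s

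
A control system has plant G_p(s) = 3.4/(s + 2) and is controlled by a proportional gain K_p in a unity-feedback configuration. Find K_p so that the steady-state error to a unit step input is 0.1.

K_p = 5.29

For a type-0 loop with proportional control, e_ss = 1/(1 + K_p·G_p(0)).
G_p(0) = 1.7. Require 1/(1 + K_p·1.7) = 0.1, so 1 + 1.7·K_p = 10.
K_p = (10 − 1)/1.7 = 5.29.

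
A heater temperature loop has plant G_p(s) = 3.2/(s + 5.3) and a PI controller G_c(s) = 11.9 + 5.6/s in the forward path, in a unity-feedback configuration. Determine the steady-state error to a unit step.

0

The open loop G_c(s)G_p(s) has a pole at the origin (type 1), so the static position error constant is infinite and e_ss = 1/(1+∞) = 0.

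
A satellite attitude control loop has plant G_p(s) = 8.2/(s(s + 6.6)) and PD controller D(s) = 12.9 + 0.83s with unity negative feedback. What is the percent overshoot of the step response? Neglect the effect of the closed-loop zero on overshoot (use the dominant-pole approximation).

6.72%

Forward path: (12.9 + 0.83s)·8.2/(s(s+6.6)). The closed-loop characteristic equation is s² + (6.6 + 8.2·0.83)s + 8.2·12.9 = 0.
That is s² + 13.41s + 105.8 = 0, so ω_n = 10.28 rad/s and ζ = 13.41/(2·10.28) = 0.6517.
%OS = 100·exp(−πζ/√(1−ζ²)) = 6.72%.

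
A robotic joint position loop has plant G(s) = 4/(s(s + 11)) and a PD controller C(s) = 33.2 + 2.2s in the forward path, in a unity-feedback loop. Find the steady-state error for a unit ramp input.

The loop has one pole at the origin (type 1). Velocity error constant K_v = lim_{s→0} s·C(s)G(s) = 33.2·4/11 = 12.07.
Steady-state error to a unit ramp: e_ss = 1/K_v = 0.0828.

0.0828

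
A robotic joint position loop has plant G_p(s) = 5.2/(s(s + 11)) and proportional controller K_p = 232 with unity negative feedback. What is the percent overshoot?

Closed-loop characteristic equation: s² + 11s + 1206 = 0, so ω_n = 34.73 rad/s and ζ = 11/(2·34.73) = 0.1583.
%OS = 100·exp(−πζ/√(1−ζ²)) = 100·exp(−π·0.1583/√0.9749) = 60.4%.

60.4%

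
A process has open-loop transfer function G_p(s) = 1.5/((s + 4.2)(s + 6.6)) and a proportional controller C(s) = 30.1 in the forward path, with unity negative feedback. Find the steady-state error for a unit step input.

The loop is type 0. Static position error constant K_pos = C(0)·G_p(0) = 30.1·0.05411 = 1.629.
Steady-state error to a unit step: e_ss = 1/(1+K_pos) = 1/2.629 = 0.38.

0.38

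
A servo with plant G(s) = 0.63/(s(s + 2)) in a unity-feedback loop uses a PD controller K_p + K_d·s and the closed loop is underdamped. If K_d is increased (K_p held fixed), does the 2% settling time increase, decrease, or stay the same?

Characteristic equation s² + (2 + 0.63K_d)s + 0.63K_p = 0: raising K_d increases ζω_n = (2+0.63K_d)/2 while the loop stays underdamped, so T_s ≈ 4/(ζω_n) decreases.

decrease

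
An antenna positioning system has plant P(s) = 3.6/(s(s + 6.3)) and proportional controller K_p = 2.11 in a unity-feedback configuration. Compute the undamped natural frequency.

1 + K_p·P(s) = 0 gives s² + 6.3s + 7.596 = 0.
Matching s² + 2ζω_n s + ω_n²: ω_n = √7.596 = 2.756 rad/s and 2ζω_n = 6.3, so ζ = 6.3/(2·2.756) = 1.14.

ω_n = 2.76 rad/s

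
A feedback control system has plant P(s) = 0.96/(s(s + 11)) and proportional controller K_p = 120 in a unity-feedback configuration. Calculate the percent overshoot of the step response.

15.3%

From 1 + K_pP(s) = 0: s² + 11s + 115.2 = 0 ⇒ ω_n = 10.73, ζ = 0.5124.
%OS = 100·exp(−πζ/√(1−ζ²)) = 100·exp(−π·0.5124/√0.7374) = 15.3%.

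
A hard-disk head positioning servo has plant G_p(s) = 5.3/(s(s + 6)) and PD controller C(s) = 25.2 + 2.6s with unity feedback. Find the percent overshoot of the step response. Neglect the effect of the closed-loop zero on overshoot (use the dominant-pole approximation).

0.554%

Forward path: (25.2 + 2.6s)·5.3/(s(s+6)). The closed-loop characteristic equation is s² + (6 + 5.3·2.6)s + 5.3·25.2 = 0.
That is s² + 19.78s + 133.6 = 0, so ω_n = 11.56 rad/s and ζ = 19.78/(2·11.56) = 0.8558.
%OS = 100·exp(−πζ/√(1−ζ²)) = 0.554%.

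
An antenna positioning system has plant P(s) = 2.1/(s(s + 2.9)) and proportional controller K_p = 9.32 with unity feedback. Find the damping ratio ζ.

With unity feedback the closed-loop characteristic equation is s² + 2.9s + 9.32·2.1 = s² + 2.9s + 19.57 = 0.
Matching s² + 2ζω_n s + ω_n²: ω_n = √19.57 = 4.424 rad/s and 2ζω_n = 2.9, so ζ = 2.9/(2·4.424) = 0.328.

ζ = 0.328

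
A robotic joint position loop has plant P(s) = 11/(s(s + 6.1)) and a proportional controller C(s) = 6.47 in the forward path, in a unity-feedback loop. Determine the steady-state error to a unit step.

The open loop C(s)P(s) has a pole at the origin (type 1), so the static position error constant is infinite and e_ss = 1/(1+∞) = 0.

0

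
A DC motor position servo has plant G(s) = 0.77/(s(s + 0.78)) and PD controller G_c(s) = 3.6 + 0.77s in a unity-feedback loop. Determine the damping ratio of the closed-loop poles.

Forward path: (3.6 + 0.77s)·0.77/(s(s+0.78)). The closed-loop characteristic equation is s² + (0.78 + 0.77·0.77)s + 0.77·3.6 = 0.
That is s² + 1.373s + 2.772 = 0, so ω_n = 1.665 rad/s and ζ = 1.373/(2·1.665) = 0.4123.

ζ = 0.412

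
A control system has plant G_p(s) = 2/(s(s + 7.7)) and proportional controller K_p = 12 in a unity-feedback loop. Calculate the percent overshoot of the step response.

From 1 + K_pG_p(s) = 0: s² + 7.7s + 24 = 0 ⇒ ω_n = 4.899, ζ = 0.7859.
%OS = 100·exp(−πζ/√(1−ζ²)) = 100·exp(−π·0.7859/√0.3824) = 1.85%.

1.85%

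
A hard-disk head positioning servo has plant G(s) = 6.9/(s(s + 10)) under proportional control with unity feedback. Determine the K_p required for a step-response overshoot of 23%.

From %OS = 100·exp(−πζ/√(1−ζ²)) = 23%, ζ = −ln(0.23)/√(π²+ln²(0.23)) = 0.4237.
Characteristic equation s² + 10s + 6.9K_p = 0 gives ζ = 10/(2√(6.9K_p)).
Setting ζ = 0.4237: √(6.9K_p) = 10/(2·0.4237) = 11.8, so K_p = 139.2/6.9 = 20.2.

K_p = 20.2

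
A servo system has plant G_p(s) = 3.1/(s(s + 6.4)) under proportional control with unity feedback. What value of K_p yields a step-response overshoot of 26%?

From %OS = 100·exp(−πζ/√(1−ζ²)) = 26%, ζ = −ln(0.26)/√(π²+ln²(0.26)) = 0.3941.
Characteristic equation s² + 6.4s + 3.1K_p = 0 gives ζ = 6.4/(2√(3.1K_p)).
Setting ζ = 0.3941: √(3.1K_p) = 6.4/(2·0.3941) = 8.12, so K_p = 65.94/3.1 = 21.3.

K_p = 21.3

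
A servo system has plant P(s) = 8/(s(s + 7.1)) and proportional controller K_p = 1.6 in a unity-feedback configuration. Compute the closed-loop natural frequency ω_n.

1 + K_p·P(s) = 0 gives s² + 7.1s + 12.8 = 0.
So ω_n² = 12.8 ⇒ ω_n = 3.578 rad/s, and ζ = 7.1/(2ω_n) = 0.992.

ω_n = 3.58 rad/s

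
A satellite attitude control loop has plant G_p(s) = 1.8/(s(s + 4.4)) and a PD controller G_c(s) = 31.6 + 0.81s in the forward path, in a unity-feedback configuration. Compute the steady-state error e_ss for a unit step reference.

The open loop G_c(s)G_p(s) has a pole at the origin (type 1), so the static position error constant is infinite and e_ss = 1/(1+∞) = 0.

0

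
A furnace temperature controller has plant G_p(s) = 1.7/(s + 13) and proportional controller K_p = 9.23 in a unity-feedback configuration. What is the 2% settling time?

Closed-loop transfer function: T(s) = K_p·G_p(s)/(1 + K_p·G_p(s)) = 15.69/(s + 13 + 15.69) = 15.69/(s + 28.69).
Time constant τ = 1/28.69 = 0.03485 s, so the 2% settling time is about 4τ = 0.139 s.

T_s ≈ 0.139 s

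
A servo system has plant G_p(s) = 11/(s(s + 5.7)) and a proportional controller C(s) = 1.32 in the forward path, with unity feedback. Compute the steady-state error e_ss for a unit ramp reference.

0.393

The loop has one pole at the origin (type 1). Velocity error constant K_v = lim_{s→0} s·C(s)G_p(s) = 1.32·11/5.7 = 2.547.
Steady-state error to a unit ramp: e_ss = 1/K_v = 0.393.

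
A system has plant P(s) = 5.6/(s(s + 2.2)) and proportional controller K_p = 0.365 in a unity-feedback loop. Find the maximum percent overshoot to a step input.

2.27%

Closed-loop characteristic equation: s² + 2.2s + 2.044 = 0, so ω_n = 1.43 rad/s and ζ = 2.2/(2·1.43) = 0.7694.
%OS = 100·exp(−πζ/√(1−ζ²)) = 100·exp(−π·0.7694/√0.408) = 2.27%.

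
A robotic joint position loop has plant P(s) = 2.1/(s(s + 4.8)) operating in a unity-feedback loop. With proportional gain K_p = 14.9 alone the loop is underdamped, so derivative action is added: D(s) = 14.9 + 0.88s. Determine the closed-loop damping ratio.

Forward path: (14.9 + 0.88s)·2.1/(s(s+4.8)). The closed-loop characteristic equation is s² + (4.8 + 2.1·0.88)s + 2.1·14.9 = 0.
That is s² + 6.648s + 31.29 = 0, so ω_n = 5.594 rad/s and ζ = 6.648/(2·5.594) = 0.5942.

ζ = 0.594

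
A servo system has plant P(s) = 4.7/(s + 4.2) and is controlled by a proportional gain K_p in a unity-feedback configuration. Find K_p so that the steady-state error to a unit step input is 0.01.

K_p = 88.5

For a type-0 loop with proportional control, e_ss = 1/(1 + K_p·P(0)).
P(0) = 1.119. Require 1/(1 + K_p·1.119) = 0.01, so 1 + 1.119·K_p = 100.
K_p = (100 − 1)/1.119 = 88.5.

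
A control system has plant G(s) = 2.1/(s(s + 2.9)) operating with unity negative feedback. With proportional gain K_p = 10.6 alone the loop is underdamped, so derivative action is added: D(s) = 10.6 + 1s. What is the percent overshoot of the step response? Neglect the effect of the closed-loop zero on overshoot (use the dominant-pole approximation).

14%

Forward path: (10.6 + 1s)·2.1/(s(s+2.9)). The closed-loop characteristic equation is s² + (2.9 + 2.1·1)s + 2.1·10.6 = 0.
That is s² + 5s + 22.26 = 0, so ω_n = 4.718 rad/s and ζ = 5/(2·4.718) = 0.5299.
%OS = 100·exp(−πζ/√(1−ζ²)) = 14%.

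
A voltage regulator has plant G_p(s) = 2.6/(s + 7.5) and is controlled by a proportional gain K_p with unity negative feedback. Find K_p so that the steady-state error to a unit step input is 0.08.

The loop is type 0, so e_ss(step) = 1/(1 + K_pos) with K_pos = K_p·G_p(0).
G_p(0) = 0.3467. Require 1/(1 + K_p·0.3467) = 0.08, so 1 + 0.3467·K_p = 12.5.
K_p = (12.5 − 1)/0.3467 = 33.2.

K_p = 33.2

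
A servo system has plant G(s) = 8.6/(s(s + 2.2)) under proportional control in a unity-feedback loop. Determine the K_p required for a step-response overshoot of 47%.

From %OS = 100·exp(−πζ/√(1−ζ²)) = 47%, ζ = −ln(0.47)/√(π²+ln²(0.47)) = 0.2337.
Characteristic equation s² + 2.2s + 8.6K_p = 0 gives ζ = 2.2/(2√(8.6K_p)).
Setting ζ = 0.2337: √(8.6K_p) = 2.2/(2·0.2337) = 4.707, so K_p = 22.16/8.6 = 2.58.

K_p = 2.58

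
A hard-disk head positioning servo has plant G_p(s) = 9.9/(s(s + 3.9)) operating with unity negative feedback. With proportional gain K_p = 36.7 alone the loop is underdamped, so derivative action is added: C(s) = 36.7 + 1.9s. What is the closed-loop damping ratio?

Forward path: (36.7 + 1.9s)·9.9/(s(s+3.9)). The closed-loop characteristic equation is s² + (3.9 + 9.9·1.9)s + 9.9·36.7 = 0.
That is s² + 22.71s + 363.3 = 0, so ω_n = 19.06 rad/s and ζ = 22.71/(2·19.06) = 0.5957.

ζ = 0.596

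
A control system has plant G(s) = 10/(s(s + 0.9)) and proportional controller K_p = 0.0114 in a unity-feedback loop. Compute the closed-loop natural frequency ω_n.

With unity feedback the closed-loop characteristic equation is s² + 0.9s + 0.0114·10 = s² + 0.9s + 0.114 = 0.
Matching s² + 2ζω_n s + ω_n²: ω_n = √0.114 = 0.3376 rad/s and 2ζω_n = 0.9, so ζ = 0.9/(2·0.3376) = 1.33.

ω_n = 0.338 rad/s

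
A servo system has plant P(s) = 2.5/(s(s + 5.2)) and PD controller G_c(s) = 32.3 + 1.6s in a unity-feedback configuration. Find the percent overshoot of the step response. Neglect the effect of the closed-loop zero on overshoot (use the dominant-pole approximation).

15.4%

Forward path: (32.3 + 1.6s)·2.5/(s(s+5.2)). The closed-loop characteristic equation is s² + (5.2 + 2.5·1.6)s + 2.5·32.3 = 0.
That is s² + 9.2s + 80.75 = 0, so ω_n = 8.986 rad/s and ζ = 9.2/(2·8.986) = 0.5119.
%OS = 100·exp(−πζ/√(1−ζ²)) = 15.4%.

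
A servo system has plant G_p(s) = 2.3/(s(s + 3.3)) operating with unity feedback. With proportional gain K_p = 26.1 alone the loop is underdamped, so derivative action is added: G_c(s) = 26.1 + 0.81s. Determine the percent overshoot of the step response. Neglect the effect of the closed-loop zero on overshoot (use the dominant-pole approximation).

33%

Forward path: (26.1 + 0.81s)·2.3/(s(s+3.3)). The closed-loop characteristic equation is s² + (3.3 + 2.3·0.81)s + 2.3·26.1 = 0.
That is s² + 5.163s + 60.03 = 0, so ω_n = 7.748 rad/s and ζ = 5.163/(2·7.748) = 0.3332.
%OS = 100·exp(−πζ/√(1−ζ²)) = 33%.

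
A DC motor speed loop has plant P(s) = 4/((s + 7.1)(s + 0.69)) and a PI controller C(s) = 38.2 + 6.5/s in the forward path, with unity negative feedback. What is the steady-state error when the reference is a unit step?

0

The open loop C(s)P(s) has a pole at the origin (type 1), so the static position error constant is infinite and e_ss = 1/(1+∞) = 0.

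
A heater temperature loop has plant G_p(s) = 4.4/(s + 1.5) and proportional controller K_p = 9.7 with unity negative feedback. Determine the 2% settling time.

T_s ≈ 0.0905 s

Closed-loop transfer function: T(s) = K_p·G_p(s)/(1 + K_p·G_p(s)) = 42.68/(s + 1.5 + 42.68) = 42.68/(s + 44.18).
Time constant τ = 1/44.18 = 0.02263 s, so the 2% settling time is about 4τ = 0.0905 s.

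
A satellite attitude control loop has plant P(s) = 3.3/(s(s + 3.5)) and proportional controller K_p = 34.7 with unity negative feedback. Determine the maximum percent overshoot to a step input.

From 1 + K_pP(s) = 0: s² + 3.5s + 114.5 = 0 ⇒ ω_n = 10.7, ζ = 0.1635.
%OS = 100·exp(−πζ/√(1−ζ²)) = 100·exp(−π·0.1635/√0.9733) = 59.4%.

59.4%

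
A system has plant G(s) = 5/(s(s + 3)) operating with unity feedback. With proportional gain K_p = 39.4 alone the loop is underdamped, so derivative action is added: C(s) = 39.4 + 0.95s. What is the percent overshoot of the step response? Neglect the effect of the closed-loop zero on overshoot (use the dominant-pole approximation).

Forward path: (39.4 + 0.95s)·5/(s(s+3)). The closed-loop characteristic equation is s² + (3 + 5·0.95)s + 5·39.4 = 0.
That is s² + 7.75s + 197 = 0, so ω_n = 14.04 rad/s and ζ = 7.75/(2·14.04) = 0.2761.
%OS = 100·exp(−πζ/√(1−ζ²)) = 40.6%.

40.6%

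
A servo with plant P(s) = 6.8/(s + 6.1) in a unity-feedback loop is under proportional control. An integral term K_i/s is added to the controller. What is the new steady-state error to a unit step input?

0

Adding integral action puts a pole at s = 0 in the forward path, raising the system type to 1; a type-1 loop has zero steady-state error to a step.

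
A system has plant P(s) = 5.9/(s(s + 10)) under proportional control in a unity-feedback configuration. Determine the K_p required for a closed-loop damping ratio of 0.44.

K_p = 21.9

Closed-loop characteristic equation: s² + 10s + K_p·5.9 = 0.
So ω_n = √(5.9K_p) and 2ζω_n = 10, giving ζ = 10/(2√(5.9K_p)).
Setting ζ = 0.44: √(5.9K_p) = 10/(2·0.44) = 11.36, so K_p = 129.1/5.9 = 21.9.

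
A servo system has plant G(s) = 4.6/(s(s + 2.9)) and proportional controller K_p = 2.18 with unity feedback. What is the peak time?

T_p = 1.12 s

The closed-loop denominator s² + 2.9s + 10.03 gives ω_n = √10.03 = 3.167 and ζ = 2.9/(2ω_n) = 0.4579.
Damped frequency ω_d = ω_n√(1−ζ²) = 2.815 rad/s, so peak time T_p = π/ω_d = 1.12 s.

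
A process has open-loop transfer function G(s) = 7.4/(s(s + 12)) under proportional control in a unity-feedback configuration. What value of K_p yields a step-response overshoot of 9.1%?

K_p = 13.2

From %OS = 100·exp(−πζ/√(1−ζ²)) = 9.1%, ζ = −ln(0.091)/√(π²+ln²(0.091)) = 0.6066.
Characteristic equation s² + 12s + 7.4K_p = 0 gives ζ = 12/(2√(7.4K_p)).
Setting ζ = 0.6066: √(7.4K_p) = 12/(2·0.6066) = 9.892, so K_p = 97.84/7.4 = 13.2.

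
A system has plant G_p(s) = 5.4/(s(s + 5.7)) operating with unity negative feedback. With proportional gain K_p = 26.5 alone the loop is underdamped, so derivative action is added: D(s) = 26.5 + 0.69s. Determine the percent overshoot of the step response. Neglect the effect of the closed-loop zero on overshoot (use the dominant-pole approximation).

26%

Forward path: (26.5 + 0.69s)·5.4/(s(s+5.7)). The closed-loop characteristic equation is s² + (5.7 + 5.4·0.69)s + 5.4·26.5 = 0.
That is s² + 9.426s + 143.1 = 0, so ω_n = 11.96 rad/s and ζ = 9.426/(2·11.96) = 0.394.
%OS = 100·exp(−πζ/√(1−ζ²)) = 26%.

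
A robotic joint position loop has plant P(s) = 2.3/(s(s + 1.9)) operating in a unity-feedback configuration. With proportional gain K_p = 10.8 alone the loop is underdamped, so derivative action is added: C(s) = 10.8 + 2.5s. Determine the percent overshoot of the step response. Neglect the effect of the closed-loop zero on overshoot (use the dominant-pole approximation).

2.33%

Forward path: (10.8 + 2.5s)·2.3/(s(s+1.9)). The closed-loop characteristic equation is s² + (1.9 + 2.3·2.5)s + 2.3·10.8 = 0.
That is s² + 7.65s + 24.84 = 0, so ω_n = 4.984 rad/s and ζ = 7.65/(2·4.984) = 0.7675.
%OS = 100·exp(−πζ/√(1−ζ²)) = 2.33%.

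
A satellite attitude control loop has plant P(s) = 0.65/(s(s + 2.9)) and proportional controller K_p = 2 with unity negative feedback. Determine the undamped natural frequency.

ω_n = 1.14 rad/s

The closed-loop denominator is s(s+2.9) + 2·0.65 = s² + 2.9s + 1.3.
So ω_n² = 1.3 ⇒ ω_n = 1.14 rad/s, and ζ = 2.9/(2ω_n) = 1.27.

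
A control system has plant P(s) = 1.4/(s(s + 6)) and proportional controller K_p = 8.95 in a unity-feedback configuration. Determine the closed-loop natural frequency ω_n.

1 + K_p·P(s) = 0 gives s² + 6s + 12.53 = 0.
So ω_n² = 12.53 ⇒ ω_n = 3.54 rad/s, and ζ = 6/(2ω_n) = 0.848.

ω_n = 3.54 rad/s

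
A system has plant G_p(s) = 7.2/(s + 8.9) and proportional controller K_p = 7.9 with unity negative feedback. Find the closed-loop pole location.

s = -65.78

Closed-loop transfer function: T(s) = K_p·G_p(s)/(1 + K_p·G_p(s)) = 56.88/(s + 8.9 + 56.88) = 56.88/(s + 65.78).
The closed-loop pole is at s = −65.78.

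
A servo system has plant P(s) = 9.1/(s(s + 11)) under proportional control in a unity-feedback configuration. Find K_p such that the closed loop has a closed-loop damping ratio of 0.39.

K_p = 21.9

Closed-loop characteristic equation: s² + 11s + K_p·9.1 = 0.
So ω_n = √(9.1K_p) and 2ζω_n = 11, giving ζ = 11/(2√(9.1K_p)).
Setting ζ = 0.39: √(9.1K_p) = 11/(2·0.39) = 14.1, so K_p = 198.9/9.1 = 21.9.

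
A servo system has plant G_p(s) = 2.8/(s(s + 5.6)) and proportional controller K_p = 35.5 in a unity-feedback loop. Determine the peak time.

T_p = 0.328 s

Closed-loop characteristic equation: s² + 5.6s + 99.4 = 0, so ω_n = 9.97 rad/s and ζ = 5.6/(2·9.97) = 0.2808.
Damped frequency ω_d = ω_n√(1−ζ²) = 9.569 rad/s, so peak time T_p = π/ω_d = 0.328 s.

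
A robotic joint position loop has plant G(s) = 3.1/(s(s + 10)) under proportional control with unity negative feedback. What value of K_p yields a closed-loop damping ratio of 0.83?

K_p = 11.7

Closed-loop characteristic equation: s² + 10s + K_p·3.1 = 0.
So ω_n = √(3.1K_p) and 2ζω_n = 10, giving ζ = 10/(2√(3.1K_p)).
Setting ζ = 0.83: √(3.1K_p) = 10/(2·0.83) = 6.024, so K_p = 36.29/3.1 = 11.7.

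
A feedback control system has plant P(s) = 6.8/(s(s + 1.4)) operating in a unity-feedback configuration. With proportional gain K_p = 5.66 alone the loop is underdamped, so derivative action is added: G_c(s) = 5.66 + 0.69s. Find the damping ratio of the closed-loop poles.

ζ = 0.491

Forward path: (5.66 + 0.69s)·6.8/(s(s+1.4)). The closed-loop characteristic equation is s² + (1.4 + 6.8·0.69)s + 6.8·5.66 = 0.
That is s² + 6.092s + 38.49 = 0, so ω_n = 6.204 rad/s and ζ = 6.092/(2·6.204) = 0.491.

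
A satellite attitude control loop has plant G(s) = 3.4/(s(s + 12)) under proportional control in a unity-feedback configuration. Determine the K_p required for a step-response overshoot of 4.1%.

From %OS = 100·exp(−πζ/√(1−ζ²)) = 4.1%, ζ = −ln(0.041)/√(π²+ln²(0.041)) = 0.713.
Characteristic equation s² + 12s + 3.4K_p = 0 gives ζ = 12/(2√(3.4K_p)).
Setting ζ = 0.713: √(3.4K_p) = 12/(2·0.713) = 8.416, so K_p = 70.82/3.4 = 20.8.

K_p = 20.8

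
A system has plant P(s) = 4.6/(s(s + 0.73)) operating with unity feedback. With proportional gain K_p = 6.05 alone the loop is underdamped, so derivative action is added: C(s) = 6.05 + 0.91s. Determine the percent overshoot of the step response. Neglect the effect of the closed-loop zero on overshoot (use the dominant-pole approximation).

Forward path: (6.05 + 0.91s)·4.6/(s(s+0.73)). The closed-loop characteristic equation is s² + (0.73 + 4.6·0.91)s + 4.6·6.05 = 0.
That is s² + 4.916s + 27.83 = 0, so ω_n = 5.275 rad/s and ζ = 4.916/(2·5.275) = 0.4659.
%OS = 100·exp(−πζ/√(1−ζ²)) = 19.1%.

19.1%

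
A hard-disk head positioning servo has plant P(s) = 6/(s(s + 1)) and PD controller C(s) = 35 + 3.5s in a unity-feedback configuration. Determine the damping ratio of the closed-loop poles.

Forward path: (35 + 3.5s)·6/(s(s+1)). The closed-loop characteristic equation is s² + (1 + 6·3.5)s + 6·35 = 0.
That is s² + 22s + 210 = 0, so ω_n = 14.49 rad/s and ζ = 22/(2·14.49) = 0.7591.

ζ = 0.759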